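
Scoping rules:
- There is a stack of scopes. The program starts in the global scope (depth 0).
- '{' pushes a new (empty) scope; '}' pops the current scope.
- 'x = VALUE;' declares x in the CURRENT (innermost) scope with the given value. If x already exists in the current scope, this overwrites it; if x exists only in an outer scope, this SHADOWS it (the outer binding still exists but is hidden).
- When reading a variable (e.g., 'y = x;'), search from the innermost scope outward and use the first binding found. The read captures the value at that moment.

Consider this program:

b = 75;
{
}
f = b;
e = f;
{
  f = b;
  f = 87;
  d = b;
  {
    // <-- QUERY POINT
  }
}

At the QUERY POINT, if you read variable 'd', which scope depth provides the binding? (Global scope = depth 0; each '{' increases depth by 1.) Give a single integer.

Step 1: declare b=75 at depth 0
Step 2: enter scope (depth=1)
Step 3: exit scope (depth=0)
Step 4: declare f=(read b)=75 at depth 0
Step 5: declare e=(read f)=75 at depth 0
Step 6: enter scope (depth=1)
Step 7: declare f=(read b)=75 at depth 1
Step 8: declare f=87 at depth 1
Step 9: declare d=(read b)=75 at depth 1
Step 10: enter scope (depth=2)
Visible at query point: b=75 d=75 e=75 f=87

Answer: 1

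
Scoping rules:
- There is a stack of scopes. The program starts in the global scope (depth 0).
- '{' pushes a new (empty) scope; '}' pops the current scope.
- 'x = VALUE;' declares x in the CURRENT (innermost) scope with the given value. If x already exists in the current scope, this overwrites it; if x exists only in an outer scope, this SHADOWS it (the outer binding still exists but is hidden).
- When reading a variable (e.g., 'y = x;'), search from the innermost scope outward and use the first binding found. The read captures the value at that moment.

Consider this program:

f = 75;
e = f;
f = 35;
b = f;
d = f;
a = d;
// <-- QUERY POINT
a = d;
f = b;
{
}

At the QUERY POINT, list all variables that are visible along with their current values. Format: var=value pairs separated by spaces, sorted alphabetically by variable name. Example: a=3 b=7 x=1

Step 1: declare f=75 at depth 0
Step 2: declare e=(read f)=75 at depth 0
Step 3: declare f=35 at depth 0
Step 4: declare b=(read f)=35 at depth 0
Step 5: declare d=(read f)=35 at depth 0
Step 6: declare a=(read d)=35 at depth 0
Visible at query point: a=35 b=35 d=35 e=75 f=35

Answer: a=35 b=35 d=35 e=75 f=35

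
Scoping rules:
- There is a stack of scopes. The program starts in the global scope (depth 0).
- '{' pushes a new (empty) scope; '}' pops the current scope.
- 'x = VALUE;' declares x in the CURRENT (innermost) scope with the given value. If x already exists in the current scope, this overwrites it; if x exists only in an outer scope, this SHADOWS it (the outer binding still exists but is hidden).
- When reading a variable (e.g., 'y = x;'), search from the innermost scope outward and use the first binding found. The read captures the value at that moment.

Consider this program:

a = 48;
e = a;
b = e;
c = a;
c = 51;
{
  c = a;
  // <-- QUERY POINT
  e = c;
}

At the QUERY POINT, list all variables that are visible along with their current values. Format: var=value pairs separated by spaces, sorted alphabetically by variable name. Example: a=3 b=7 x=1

Step 1: declare a=48 at depth 0
Step 2: declare e=(read a)=48 at depth 0
Step 3: declare b=(read e)=48 at depth 0
Step 4: declare c=(read a)=48 at depth 0
Step 5: declare c=51 at depth 0
Step 6: enter scope (depth=1)
Step 7: declare c=(read a)=48 at depth 1
Visible at query point: a=48 b=48 c=48 e=48

Answer: a=48 b=48 c=48 e=48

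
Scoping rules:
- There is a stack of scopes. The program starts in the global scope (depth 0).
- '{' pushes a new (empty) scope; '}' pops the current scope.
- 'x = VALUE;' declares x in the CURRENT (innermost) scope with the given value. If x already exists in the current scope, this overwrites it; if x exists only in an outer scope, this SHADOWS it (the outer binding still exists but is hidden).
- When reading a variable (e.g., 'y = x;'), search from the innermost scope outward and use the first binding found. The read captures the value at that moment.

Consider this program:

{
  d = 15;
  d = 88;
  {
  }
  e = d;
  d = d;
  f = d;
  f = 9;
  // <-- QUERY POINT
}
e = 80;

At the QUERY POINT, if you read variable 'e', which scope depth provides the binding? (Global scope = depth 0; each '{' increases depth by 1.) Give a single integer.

Step 1: enter scope (depth=1)
Step 2: declare d=15 at depth 1
Step 3: declare d=88 at depth 1
Step 4: enter scope (depth=2)
Step 5: exit scope (depth=1)
Step 6: declare e=(read d)=88 at depth 1
Step 7: declare d=(read d)=88 at depth 1
Step 8: declare f=(read d)=88 at depth 1
Step 9: declare f=9 at depth 1
Visible at query point: d=88 e=88 f=9

Answer: 1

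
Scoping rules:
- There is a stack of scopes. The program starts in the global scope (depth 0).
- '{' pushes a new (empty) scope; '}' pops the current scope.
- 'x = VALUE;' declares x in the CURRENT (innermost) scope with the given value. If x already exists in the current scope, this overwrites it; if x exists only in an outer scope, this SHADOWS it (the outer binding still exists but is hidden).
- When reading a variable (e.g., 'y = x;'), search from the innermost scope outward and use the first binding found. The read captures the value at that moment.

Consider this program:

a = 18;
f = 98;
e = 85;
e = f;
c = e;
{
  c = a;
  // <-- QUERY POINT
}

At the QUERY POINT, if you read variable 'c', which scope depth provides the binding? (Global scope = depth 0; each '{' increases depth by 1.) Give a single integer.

Answer: 1

Derivation:
Step 1: declare a=18 at depth 0
Step 2: declare f=98 at depth 0
Step 3: declare e=85 at depth 0
Step 4: declare e=(read f)=98 at depth 0
Step 5: declare c=(read e)=98 at depth 0
Step 6: enter scope (depth=1)
Step 7: declare c=(read a)=18 at depth 1
Visible at query point: a=18 c=18 e=98 f=98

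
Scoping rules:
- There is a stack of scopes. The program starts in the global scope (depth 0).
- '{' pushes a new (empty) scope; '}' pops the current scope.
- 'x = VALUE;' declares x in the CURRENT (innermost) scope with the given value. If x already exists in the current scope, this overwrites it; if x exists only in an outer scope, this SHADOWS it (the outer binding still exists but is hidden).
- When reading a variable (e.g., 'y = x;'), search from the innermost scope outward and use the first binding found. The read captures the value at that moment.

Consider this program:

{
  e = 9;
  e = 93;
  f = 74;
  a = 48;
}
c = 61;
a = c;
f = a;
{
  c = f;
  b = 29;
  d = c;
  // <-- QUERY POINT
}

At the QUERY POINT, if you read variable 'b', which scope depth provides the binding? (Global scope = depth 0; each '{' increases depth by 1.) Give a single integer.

Step 1: enter scope (depth=1)
Step 2: declare e=9 at depth 1
Step 3: declare e=93 at depth 1
Step 4: declare f=74 at depth 1
Step 5: declare a=48 at depth 1
Step 6: exit scope (depth=0)
Step 7: declare c=61 at depth 0
Step 8: declare a=(read c)=61 at depth 0
Step 9: declare f=(read a)=61 at depth 0
Step 10: enter scope (depth=1)
Step 11: declare c=(read f)=61 at depth 1
Step 12: declare b=29 at depth 1
Step 13: declare d=(read c)=61 at depth 1
Visible at query point: a=61 b=29 c=61 d=61 f=61

Answer: 1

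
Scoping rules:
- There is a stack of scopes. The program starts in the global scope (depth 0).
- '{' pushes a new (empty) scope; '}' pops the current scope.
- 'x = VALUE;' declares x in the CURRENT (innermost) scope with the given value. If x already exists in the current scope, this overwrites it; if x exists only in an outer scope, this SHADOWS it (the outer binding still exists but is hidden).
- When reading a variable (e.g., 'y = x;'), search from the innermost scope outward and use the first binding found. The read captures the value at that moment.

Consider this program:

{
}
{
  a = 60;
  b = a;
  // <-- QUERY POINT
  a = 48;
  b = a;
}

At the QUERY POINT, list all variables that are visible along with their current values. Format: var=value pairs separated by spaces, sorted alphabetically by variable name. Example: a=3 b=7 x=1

Step 1: enter scope (depth=1)
Step 2: exit scope (depth=0)
Step 3: enter scope (depth=1)
Step 4: declare a=60 at depth 1
Step 5: declare b=(read a)=60 at depth 1
Visible at query point: a=60 b=60

Answer: a=60 b=60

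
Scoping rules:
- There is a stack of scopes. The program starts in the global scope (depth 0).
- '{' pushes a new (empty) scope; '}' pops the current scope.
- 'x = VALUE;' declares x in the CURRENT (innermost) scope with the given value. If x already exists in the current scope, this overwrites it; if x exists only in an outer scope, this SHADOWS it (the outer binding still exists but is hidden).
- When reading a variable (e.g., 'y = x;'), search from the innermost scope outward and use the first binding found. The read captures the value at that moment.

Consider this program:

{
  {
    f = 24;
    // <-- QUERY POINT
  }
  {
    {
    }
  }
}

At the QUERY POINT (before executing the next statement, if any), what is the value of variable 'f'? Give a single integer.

Answer: 24

Derivation:
Step 1: enter scope (depth=1)
Step 2: enter scope (depth=2)
Step 3: declare f=24 at depth 2
Visible at query point: f=24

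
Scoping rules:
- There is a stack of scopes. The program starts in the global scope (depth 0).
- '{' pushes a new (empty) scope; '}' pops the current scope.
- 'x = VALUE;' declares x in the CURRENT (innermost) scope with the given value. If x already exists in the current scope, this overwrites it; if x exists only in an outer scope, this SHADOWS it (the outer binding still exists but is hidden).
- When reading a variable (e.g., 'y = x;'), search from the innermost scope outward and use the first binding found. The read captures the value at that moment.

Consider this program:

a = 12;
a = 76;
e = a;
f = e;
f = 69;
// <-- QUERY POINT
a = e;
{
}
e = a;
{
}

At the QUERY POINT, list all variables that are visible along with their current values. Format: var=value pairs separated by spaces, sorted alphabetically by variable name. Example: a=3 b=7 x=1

Step 1: declare a=12 at depth 0
Step 2: declare a=76 at depth 0
Step 3: declare e=(read a)=76 at depth 0
Step 4: declare f=(read e)=76 at depth 0
Step 5: declare f=69 at depth 0
Visible at query point: a=76 e=76 f=69

Answer: a=76 e=76 f=69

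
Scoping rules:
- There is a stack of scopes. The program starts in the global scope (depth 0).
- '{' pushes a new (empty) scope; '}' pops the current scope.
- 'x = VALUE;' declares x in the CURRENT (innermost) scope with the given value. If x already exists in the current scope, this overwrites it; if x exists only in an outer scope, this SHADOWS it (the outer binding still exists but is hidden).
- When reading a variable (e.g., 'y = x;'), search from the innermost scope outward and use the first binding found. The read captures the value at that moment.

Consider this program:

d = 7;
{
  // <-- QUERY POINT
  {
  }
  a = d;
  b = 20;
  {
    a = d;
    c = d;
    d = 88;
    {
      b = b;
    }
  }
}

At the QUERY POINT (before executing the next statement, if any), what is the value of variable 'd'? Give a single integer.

Step 1: declare d=7 at depth 0
Step 2: enter scope (depth=1)
Visible at query point: d=7

Answer: 7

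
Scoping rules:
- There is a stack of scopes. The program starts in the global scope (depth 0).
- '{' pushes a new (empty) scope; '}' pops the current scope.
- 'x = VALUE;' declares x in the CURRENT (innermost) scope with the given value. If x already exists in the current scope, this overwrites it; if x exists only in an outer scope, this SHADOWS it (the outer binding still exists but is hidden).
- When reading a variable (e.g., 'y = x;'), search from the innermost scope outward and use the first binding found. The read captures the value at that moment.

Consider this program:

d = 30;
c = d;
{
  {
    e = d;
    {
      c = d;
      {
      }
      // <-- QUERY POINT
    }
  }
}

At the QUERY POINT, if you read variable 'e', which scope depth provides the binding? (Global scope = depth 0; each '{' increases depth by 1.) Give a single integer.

Step 1: declare d=30 at depth 0
Step 2: declare c=(read d)=30 at depth 0
Step 3: enter scope (depth=1)
Step 4: enter scope (depth=2)
Step 5: declare e=(read d)=30 at depth 2
Step 6: enter scope (depth=3)
Step 7: declare c=(read d)=30 at depth 3
Step 8: enter scope (depth=4)
Step 9: exit scope (depth=3)
Visible at query point: c=30 d=30 e=30

Answer: 2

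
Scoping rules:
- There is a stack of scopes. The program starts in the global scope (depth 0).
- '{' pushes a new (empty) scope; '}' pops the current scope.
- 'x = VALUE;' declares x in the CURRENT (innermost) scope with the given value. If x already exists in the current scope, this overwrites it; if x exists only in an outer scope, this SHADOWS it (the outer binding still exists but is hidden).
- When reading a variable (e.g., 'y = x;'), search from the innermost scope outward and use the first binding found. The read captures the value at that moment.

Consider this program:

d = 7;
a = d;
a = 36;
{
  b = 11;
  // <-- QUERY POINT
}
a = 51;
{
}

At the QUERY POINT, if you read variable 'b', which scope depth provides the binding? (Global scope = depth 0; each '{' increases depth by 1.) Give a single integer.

Answer: 1

Derivation:
Step 1: declare d=7 at depth 0
Step 2: declare a=(read d)=7 at depth 0
Step 3: declare a=36 at depth 0
Step 4: enter scope (depth=1)
Step 5: declare b=11 at depth 1
Visible at query point: a=36 b=11 d=7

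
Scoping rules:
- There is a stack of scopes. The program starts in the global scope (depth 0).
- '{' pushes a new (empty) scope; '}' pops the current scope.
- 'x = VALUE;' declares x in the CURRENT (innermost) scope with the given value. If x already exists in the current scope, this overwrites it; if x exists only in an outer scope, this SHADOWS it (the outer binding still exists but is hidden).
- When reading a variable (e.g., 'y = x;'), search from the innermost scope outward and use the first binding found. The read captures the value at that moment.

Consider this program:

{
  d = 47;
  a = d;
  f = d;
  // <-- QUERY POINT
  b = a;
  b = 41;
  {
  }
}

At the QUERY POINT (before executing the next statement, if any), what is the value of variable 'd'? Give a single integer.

Step 1: enter scope (depth=1)
Step 2: declare d=47 at depth 1
Step 3: declare a=(read d)=47 at depth 1
Step 4: declare f=(read d)=47 at depth 1
Visible at query point: a=47 d=47 f=47

Answer: 47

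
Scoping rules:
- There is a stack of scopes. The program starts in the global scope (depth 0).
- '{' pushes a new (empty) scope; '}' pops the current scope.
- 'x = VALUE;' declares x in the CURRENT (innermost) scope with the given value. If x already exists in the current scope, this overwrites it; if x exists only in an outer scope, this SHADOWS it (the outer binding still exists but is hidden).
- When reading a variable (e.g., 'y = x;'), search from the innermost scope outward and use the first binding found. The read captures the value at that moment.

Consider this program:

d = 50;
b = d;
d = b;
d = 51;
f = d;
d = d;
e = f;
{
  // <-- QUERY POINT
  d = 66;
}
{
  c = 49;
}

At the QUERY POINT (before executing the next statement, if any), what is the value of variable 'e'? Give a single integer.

Answer: 51

Derivation:
Step 1: declare d=50 at depth 0
Step 2: declare b=(read d)=50 at depth 0
Step 3: declare d=(read b)=50 at depth 0
Step 4: declare d=51 at depth 0
Step 5: declare f=(read d)=51 at depth 0
Step 6: declare d=(read d)=51 at depth 0
Step 7: declare e=(read f)=51 at depth 0
Step 8: enter scope (depth=1)
Visible at query point: b=50 d=51 e=51 f=51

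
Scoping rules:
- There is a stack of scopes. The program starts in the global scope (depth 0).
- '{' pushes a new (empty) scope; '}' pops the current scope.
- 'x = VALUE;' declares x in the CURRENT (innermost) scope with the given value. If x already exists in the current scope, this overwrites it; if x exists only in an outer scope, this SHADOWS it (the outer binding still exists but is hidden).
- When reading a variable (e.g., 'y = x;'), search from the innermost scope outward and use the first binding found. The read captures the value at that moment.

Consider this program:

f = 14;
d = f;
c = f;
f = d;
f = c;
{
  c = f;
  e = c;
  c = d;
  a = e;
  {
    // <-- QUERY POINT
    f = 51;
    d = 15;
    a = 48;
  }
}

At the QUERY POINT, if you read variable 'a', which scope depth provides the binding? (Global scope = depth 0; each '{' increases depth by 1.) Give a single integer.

Answer: 1

Derivation:
Step 1: declare f=14 at depth 0
Step 2: declare d=(read f)=14 at depth 0
Step 3: declare c=(read f)=14 at depth 0
Step 4: declare f=(read d)=14 at depth 0
Step 5: declare f=(read c)=14 at depth 0
Step 6: enter scope (depth=1)
Step 7: declare c=(read f)=14 at depth 1
Step 8: declare e=(read c)=14 at depth 1
Step 9: declare c=(read d)=14 at depth 1
Step 10: declare a=(read e)=14 at depth 1
Step 11: enter scope (depth=2)
Visible at query point: a=14 c=14 d=14 e=14 f=14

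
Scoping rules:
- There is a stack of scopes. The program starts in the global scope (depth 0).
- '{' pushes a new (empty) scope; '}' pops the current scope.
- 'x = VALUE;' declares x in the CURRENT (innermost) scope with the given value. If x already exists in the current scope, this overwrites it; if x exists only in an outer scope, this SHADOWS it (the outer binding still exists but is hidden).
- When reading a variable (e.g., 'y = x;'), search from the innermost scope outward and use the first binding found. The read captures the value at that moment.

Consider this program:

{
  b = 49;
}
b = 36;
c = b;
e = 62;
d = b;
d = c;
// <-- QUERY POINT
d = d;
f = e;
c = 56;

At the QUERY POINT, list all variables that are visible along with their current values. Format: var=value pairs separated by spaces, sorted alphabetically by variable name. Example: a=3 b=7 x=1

Answer: b=36 c=36 d=36 e=62

Derivation:
Step 1: enter scope (depth=1)
Step 2: declare b=49 at depth 1
Step 3: exit scope (depth=0)
Step 4: declare b=36 at depth 0
Step 5: declare c=(read b)=36 at depth 0
Step 6: declare e=62 at depth 0
Step 7: declare d=(read b)=36 at depth 0
Step 8: declare d=(read c)=36 at depth 0
Visible at query point: b=36 c=36 d=36 e=62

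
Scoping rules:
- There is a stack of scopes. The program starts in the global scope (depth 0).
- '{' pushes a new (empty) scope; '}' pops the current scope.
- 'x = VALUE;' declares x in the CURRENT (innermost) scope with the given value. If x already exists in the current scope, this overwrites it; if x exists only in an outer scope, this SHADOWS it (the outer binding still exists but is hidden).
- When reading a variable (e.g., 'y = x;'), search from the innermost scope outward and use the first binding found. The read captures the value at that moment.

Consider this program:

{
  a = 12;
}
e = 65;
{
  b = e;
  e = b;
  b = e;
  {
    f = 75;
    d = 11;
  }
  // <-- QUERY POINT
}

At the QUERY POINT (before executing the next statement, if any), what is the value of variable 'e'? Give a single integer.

Answer: 65

Derivation:
Step 1: enter scope (depth=1)
Step 2: declare a=12 at depth 1
Step 3: exit scope (depth=0)
Step 4: declare e=65 at depth 0
Step 5: enter scope (depth=1)
Step 6: declare b=(read e)=65 at depth 1
Step 7: declare e=(read b)=65 at depth 1
Step 8: declare b=(read e)=65 at depth 1
Step 9: enter scope (depth=2)
Step 10: declare f=75 at depth 2
Step 11: declare d=11 at depth 2
Step 12: exit scope (depth=1)
Visible at query point: b=65 e=65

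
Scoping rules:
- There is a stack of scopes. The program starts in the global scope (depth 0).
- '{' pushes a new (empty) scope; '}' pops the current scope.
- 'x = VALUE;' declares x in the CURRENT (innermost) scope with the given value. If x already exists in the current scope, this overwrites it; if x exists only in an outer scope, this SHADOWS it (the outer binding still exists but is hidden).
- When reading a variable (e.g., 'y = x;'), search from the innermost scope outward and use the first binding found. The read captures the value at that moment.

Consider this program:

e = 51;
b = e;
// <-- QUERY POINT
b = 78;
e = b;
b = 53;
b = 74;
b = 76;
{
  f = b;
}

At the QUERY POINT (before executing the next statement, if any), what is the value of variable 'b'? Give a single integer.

Answer: 51

Derivation:
Step 1: declare e=51 at depth 0
Step 2: declare b=(read e)=51 at depth 0
Visible at query point: b=51 e=51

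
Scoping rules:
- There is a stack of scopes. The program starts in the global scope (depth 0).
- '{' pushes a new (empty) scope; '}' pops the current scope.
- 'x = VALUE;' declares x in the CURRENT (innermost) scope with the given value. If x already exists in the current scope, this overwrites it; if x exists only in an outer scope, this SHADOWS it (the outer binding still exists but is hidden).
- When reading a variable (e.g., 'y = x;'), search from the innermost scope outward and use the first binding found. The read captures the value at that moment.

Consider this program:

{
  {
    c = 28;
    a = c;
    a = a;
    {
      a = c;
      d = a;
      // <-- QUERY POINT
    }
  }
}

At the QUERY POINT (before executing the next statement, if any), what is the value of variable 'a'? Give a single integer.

Step 1: enter scope (depth=1)
Step 2: enter scope (depth=2)
Step 3: declare c=28 at depth 2
Step 4: declare a=(read c)=28 at depth 2
Step 5: declare a=(read a)=28 at depth 2
Step 6: enter scope (depth=3)
Step 7: declare a=(read c)=28 at depth 3
Step 8: declare d=(read a)=28 at depth 3
Visible at query point: a=28 c=28 d=28

Answer: 28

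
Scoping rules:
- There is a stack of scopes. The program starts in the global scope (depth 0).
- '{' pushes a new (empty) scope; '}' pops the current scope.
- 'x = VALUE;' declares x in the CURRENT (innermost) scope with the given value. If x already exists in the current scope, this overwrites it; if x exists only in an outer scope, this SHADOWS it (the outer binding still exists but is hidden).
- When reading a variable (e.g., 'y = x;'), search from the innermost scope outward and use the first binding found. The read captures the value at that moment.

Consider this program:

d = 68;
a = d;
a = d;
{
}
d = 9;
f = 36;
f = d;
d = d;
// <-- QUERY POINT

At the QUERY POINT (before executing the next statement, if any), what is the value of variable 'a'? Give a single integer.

Answer: 68

Derivation:
Step 1: declare d=68 at depth 0
Step 2: declare a=(read d)=68 at depth 0
Step 3: declare a=(read d)=68 at depth 0
Step 4: enter scope (depth=1)
Step 5: exit scope (depth=0)
Step 6: declare d=9 at depth 0
Step 7: declare f=36 at depth 0
Step 8: declare f=(read d)=9 at depth 0
Step 9: declare d=(read d)=9 at depth 0
Visible at query point: a=68 d=9 f=9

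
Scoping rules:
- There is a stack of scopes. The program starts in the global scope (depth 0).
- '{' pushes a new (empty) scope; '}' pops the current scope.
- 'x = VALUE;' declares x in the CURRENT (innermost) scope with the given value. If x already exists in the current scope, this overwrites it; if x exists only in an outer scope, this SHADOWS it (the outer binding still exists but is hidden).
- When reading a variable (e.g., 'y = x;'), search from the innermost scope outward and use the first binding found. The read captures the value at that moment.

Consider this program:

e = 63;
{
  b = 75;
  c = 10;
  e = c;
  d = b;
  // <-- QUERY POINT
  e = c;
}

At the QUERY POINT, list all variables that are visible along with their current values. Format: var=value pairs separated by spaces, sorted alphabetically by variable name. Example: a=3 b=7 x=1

Step 1: declare e=63 at depth 0
Step 2: enter scope (depth=1)
Step 3: declare b=75 at depth 1
Step 4: declare c=10 at depth 1
Step 5: declare e=(read c)=10 at depth 1
Step 6: declare d=(read b)=75 at depth 1
Visible at query point: b=75 c=10 d=75 e=10

Answer: b=75 c=10 d=75 e=10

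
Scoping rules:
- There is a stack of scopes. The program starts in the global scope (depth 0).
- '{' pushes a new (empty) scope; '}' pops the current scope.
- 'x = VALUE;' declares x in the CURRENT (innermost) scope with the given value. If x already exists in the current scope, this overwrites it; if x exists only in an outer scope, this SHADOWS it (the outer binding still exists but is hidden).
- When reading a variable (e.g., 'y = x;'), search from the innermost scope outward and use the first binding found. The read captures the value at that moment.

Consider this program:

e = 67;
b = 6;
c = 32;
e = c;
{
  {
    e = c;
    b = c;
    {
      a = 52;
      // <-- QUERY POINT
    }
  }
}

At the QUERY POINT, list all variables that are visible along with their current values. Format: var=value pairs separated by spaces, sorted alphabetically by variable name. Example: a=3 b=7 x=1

Answer: a=52 b=32 c=32 e=32

Derivation:
Step 1: declare e=67 at depth 0
Step 2: declare b=6 at depth 0
Step 3: declare c=32 at depth 0
Step 4: declare e=(read c)=32 at depth 0
Step 5: enter scope (depth=1)
Step 6: enter scope (depth=2)
Step 7: declare e=(read c)=32 at depth 2
Step 8: declare b=(read c)=32 at depth 2
Step 9: enter scope (depth=3)
Step 10: declare a=52 at depth 3
Visible at query point: a=52 b=32 c=32 e=32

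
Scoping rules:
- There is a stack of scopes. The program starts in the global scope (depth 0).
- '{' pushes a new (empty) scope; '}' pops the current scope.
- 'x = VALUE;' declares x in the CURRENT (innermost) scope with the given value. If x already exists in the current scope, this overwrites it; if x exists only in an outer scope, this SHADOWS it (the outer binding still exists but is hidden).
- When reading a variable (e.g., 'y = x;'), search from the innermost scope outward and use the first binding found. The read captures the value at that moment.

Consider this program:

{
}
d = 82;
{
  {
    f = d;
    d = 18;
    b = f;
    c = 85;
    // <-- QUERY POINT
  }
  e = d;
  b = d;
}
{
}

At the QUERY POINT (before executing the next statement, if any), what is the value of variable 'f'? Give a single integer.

Answer: 82

Derivation:
Step 1: enter scope (depth=1)
Step 2: exit scope (depth=0)
Step 3: declare d=82 at depth 0
Step 4: enter scope (depth=1)
Step 5: enter scope (depth=2)
Step 6: declare f=(read d)=82 at depth 2
Step 7: declare d=18 at depth 2
Step 8: declare b=(read f)=82 at depth 2
Step 9: declare c=85 at depth 2
Visible at query point: b=82 c=85 d=18 f=82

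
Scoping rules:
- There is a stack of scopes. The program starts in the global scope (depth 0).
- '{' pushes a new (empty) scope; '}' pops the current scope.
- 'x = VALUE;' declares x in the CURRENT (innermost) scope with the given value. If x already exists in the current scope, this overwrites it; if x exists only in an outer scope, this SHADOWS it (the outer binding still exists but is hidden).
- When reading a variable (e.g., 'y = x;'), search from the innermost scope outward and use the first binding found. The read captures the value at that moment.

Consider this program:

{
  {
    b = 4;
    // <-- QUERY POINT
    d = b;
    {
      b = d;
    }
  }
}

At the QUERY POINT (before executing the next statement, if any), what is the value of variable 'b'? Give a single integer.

Step 1: enter scope (depth=1)
Step 2: enter scope (depth=2)
Step 3: declare b=4 at depth 2
Visible at query point: b=4

Answer: 4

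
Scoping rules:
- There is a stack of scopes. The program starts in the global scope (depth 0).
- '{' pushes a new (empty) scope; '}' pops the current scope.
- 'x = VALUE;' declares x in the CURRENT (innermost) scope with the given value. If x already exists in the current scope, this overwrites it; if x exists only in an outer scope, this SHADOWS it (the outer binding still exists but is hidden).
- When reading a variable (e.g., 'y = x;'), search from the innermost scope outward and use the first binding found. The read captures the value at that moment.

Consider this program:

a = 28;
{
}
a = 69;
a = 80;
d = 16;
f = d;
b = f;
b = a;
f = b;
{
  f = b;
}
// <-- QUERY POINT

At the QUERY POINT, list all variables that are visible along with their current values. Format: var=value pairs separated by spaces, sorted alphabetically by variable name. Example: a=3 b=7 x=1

Answer: a=80 b=80 d=16 f=80

Derivation:
Step 1: declare a=28 at depth 0
Step 2: enter scope (depth=1)
Step 3: exit scope (depth=0)
Step 4: declare a=69 at depth 0
Step 5: declare a=80 at depth 0
Step 6: declare d=16 at depth 0
Step 7: declare f=(read d)=16 at depth 0
Step 8: declare b=(read f)=16 at depth 0
Step 9: declare b=(read a)=80 at depth 0
Step 10: declare f=(read b)=80 at depth 0
Step 11: enter scope (depth=1)
Step 12: declare f=(read b)=80 at depth 1
Step 13: exit scope (depth=0)
Visible at query point: a=80 b=80 d=16 f=80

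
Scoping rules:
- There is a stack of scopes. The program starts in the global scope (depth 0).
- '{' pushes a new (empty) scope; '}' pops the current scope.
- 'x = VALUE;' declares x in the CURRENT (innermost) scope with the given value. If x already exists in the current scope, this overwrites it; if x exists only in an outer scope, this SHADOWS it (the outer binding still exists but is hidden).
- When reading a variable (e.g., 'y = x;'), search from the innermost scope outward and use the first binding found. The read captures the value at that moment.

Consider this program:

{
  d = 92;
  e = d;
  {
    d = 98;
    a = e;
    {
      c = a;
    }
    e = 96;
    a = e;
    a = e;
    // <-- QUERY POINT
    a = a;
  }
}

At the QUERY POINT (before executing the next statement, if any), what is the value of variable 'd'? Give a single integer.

Step 1: enter scope (depth=1)
Step 2: declare d=92 at depth 1
Step 3: declare e=(read d)=92 at depth 1
Step 4: enter scope (depth=2)
Step 5: declare d=98 at depth 2
Step 6: declare a=(read e)=92 at depth 2
Step 7: enter scope (depth=3)
Step 8: declare c=(read a)=92 at depth 3
Step 9: exit scope (depth=2)
Step 10: declare e=96 at depth 2
Step 11: declare a=(read e)=96 at depth 2
Step 12: declare a=(read e)=96 at depth 2
Visible at query point: a=96 d=98 e=96

Answer: 98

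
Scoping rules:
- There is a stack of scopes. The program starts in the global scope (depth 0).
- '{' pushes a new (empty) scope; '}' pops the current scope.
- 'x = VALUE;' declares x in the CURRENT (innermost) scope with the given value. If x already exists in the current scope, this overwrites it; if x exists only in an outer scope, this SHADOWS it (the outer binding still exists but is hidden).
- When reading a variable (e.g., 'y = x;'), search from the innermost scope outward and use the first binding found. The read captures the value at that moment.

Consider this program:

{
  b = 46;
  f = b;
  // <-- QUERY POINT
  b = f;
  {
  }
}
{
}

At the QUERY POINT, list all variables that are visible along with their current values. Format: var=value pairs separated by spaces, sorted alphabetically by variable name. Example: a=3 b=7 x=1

Step 1: enter scope (depth=1)
Step 2: declare b=46 at depth 1
Step 3: declare f=(read b)=46 at depth 1
Visible at query point: b=46 f=46

Answer: b=46 f=46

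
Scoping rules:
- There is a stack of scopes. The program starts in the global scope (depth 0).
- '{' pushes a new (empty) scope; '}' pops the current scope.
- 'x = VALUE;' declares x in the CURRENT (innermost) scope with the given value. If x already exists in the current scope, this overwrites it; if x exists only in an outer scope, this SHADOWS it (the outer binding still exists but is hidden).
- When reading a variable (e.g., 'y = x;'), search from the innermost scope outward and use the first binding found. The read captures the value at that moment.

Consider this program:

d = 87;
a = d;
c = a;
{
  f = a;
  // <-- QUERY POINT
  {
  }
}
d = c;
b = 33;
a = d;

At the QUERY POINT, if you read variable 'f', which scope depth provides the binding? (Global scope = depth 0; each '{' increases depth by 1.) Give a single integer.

Answer: 1

Derivation:
Step 1: declare d=87 at depth 0
Step 2: declare a=(read d)=87 at depth 0
Step 3: declare c=(read a)=87 at depth 0
Step 4: enter scope (depth=1)
Step 5: declare f=(read a)=87 at depth 1
Visible at query point: a=87 c=87 d=87 f=87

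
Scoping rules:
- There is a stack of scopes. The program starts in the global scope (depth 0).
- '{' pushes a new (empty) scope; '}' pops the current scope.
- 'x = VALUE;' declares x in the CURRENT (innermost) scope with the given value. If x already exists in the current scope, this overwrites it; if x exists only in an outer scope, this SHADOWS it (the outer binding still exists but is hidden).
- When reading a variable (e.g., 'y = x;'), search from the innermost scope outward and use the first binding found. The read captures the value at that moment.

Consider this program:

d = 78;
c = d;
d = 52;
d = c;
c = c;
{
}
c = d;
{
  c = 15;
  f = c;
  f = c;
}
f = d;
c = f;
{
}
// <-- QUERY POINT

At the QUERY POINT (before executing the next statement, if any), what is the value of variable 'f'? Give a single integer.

Step 1: declare d=78 at depth 0
Step 2: declare c=(read d)=78 at depth 0
Step 3: declare d=52 at depth 0
Step 4: declare d=(read c)=78 at depth 0
Step 5: declare c=(read c)=78 at depth 0
Step 6: enter scope (depth=1)
Step 7: exit scope (depth=0)
Step 8: declare c=(read d)=78 at depth 0
Step 9: enter scope (depth=1)
Step 10: declare c=15 at depth 1
Step 11: declare f=(read c)=15 at depth 1
Step 12: declare f=(read c)=15 at depth 1
Step 13: exit scope (depth=0)
Step 14: declare f=(read d)=78 at depth 0
Step 15: declare c=(read f)=78 at depth 0
Step 16: enter scope (depth=1)
Step 17: exit scope (depth=0)
Visible at query point: c=78 d=78 f=78

Answer: 78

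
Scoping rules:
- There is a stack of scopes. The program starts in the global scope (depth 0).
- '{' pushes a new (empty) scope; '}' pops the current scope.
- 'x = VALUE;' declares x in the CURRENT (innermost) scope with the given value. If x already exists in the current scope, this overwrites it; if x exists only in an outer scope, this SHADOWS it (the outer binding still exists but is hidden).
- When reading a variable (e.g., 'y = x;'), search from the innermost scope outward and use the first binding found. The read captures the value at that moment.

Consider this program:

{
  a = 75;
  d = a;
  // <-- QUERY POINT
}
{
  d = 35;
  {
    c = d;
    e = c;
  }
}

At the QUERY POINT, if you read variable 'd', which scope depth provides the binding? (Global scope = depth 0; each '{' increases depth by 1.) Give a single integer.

Step 1: enter scope (depth=1)
Step 2: declare a=75 at depth 1
Step 3: declare d=(read a)=75 at depth 1
Visible at query point: a=75 d=75

Answer: 1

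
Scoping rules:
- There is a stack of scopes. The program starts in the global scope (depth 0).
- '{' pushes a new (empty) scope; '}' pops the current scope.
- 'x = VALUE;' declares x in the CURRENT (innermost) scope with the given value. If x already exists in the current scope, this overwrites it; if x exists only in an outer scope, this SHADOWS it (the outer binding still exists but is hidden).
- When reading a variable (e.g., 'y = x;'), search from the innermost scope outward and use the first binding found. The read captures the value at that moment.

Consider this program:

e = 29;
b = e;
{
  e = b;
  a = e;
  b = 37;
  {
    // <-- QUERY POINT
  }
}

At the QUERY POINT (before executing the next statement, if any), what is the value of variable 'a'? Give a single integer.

Answer: 29

Derivation:
Step 1: declare e=29 at depth 0
Step 2: declare b=(read e)=29 at depth 0
Step 3: enter scope (depth=1)
Step 4: declare e=(read b)=29 at depth 1
Step 5: declare a=(read e)=29 at depth 1
Step 6: declare b=37 at depth 1
Step 7: enter scope (depth=2)
Visible at query point: a=29 b=37 e=29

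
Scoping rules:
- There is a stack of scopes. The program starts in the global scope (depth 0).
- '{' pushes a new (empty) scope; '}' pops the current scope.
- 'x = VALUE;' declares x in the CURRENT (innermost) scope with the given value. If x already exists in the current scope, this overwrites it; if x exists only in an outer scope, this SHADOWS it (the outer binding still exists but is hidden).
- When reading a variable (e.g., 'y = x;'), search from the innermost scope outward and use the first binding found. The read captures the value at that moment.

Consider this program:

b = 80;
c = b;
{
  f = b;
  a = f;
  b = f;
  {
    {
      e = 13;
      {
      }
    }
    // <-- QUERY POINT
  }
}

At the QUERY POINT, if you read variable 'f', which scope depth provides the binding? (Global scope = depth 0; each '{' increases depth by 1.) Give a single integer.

Answer: 1

Derivation:
Step 1: declare b=80 at depth 0
Step 2: declare c=(read b)=80 at depth 0
Step 3: enter scope (depth=1)
Step 4: declare f=(read b)=80 at depth 1
Step 5: declare a=(read f)=80 at depth 1
Step 6: declare b=(read f)=80 at depth 1
Step 7: enter scope (depth=2)
Step 8: enter scope (depth=3)
Step 9: declare e=13 at depth 3
Step 10: enter scope (depth=4)
Step 11: exit scope (depth=3)
Step 12: exit scope (depth=2)
Visible at query point: a=80 b=80 c=80 f=80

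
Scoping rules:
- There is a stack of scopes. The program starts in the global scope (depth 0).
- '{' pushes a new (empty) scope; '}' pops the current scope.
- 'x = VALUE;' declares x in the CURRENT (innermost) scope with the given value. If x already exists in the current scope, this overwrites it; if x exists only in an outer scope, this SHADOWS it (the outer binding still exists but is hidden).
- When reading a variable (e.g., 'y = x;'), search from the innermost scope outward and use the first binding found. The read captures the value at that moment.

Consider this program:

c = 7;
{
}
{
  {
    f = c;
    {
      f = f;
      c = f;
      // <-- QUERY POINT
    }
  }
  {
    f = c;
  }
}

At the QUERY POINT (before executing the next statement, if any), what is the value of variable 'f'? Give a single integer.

Step 1: declare c=7 at depth 0
Step 2: enter scope (depth=1)
Step 3: exit scope (depth=0)
Step 4: enter scope (depth=1)
Step 5: enter scope (depth=2)
Step 6: declare f=(read c)=7 at depth 2
Step 7: enter scope (depth=3)
Step 8: declare f=(read f)=7 at depth 3
Step 9: declare c=(read f)=7 at depth 3
Visible at query point: c=7 f=7

Answer: 7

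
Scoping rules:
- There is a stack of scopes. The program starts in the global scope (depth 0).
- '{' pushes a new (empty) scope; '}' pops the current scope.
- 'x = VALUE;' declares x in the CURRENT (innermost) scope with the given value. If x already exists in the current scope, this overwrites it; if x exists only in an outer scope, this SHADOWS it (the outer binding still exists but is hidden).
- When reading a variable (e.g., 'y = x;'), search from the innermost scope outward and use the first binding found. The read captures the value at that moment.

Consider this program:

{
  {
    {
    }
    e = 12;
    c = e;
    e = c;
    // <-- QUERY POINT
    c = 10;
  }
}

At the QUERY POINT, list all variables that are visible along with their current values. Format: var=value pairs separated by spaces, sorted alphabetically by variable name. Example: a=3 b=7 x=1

Answer: c=12 e=12

Derivation:
Step 1: enter scope (depth=1)
Step 2: enter scope (depth=2)
Step 3: enter scope (depth=3)
Step 4: exit scope (depth=2)
Step 5: declare e=12 at depth 2
Step 6: declare c=(read e)=12 at depth 2
Step 7: declare e=(read c)=12 at depth 2
Visible at query point: c=12 e=12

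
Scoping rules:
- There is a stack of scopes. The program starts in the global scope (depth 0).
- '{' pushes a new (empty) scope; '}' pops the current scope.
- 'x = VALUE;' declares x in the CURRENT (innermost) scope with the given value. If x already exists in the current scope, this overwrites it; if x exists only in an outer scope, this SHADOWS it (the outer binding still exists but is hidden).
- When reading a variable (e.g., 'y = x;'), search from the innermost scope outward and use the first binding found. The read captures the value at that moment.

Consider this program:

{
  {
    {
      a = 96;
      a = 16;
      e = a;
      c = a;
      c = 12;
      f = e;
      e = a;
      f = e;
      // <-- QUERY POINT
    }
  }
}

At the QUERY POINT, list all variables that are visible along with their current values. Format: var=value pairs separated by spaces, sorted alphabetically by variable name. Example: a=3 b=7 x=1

Step 1: enter scope (depth=1)
Step 2: enter scope (depth=2)
Step 3: enter scope (depth=3)
Step 4: declare a=96 at depth 3
Step 5: declare a=16 at depth 3
Step 6: declare e=(read a)=16 at depth 3
Step 7: declare c=(read a)=16 at depth 3
Step 8: declare c=12 at depth 3
Step 9: declare f=(read e)=16 at depth 3
Step 10: declare e=(read a)=16 at depth 3
Step 11: declare f=(read e)=16 at depth 3
Visible at query point: a=16 c=12 e=16 f=16

Answer: a=16 c=12 e=16 f=16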